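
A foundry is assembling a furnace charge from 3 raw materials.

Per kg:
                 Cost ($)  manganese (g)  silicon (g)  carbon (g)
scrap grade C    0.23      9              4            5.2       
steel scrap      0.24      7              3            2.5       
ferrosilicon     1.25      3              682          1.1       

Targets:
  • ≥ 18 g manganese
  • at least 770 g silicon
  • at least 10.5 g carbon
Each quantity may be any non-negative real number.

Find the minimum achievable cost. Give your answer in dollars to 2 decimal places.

$1.81

This is a linear program. Let x1 = kg of scrap grade C, x2 = kg of steel scrap, x3 = kg of ferrosilicon.
min 0.23x1 + 0.24x2 + 1.25x3 with:
  9x1 + 7x2 + 3x3 ≥ 18   (manganese)
  4x1 + 3x2 + 682x3 ≥ 770   (silicon)
  5.2x1 + 2.5x2 + 1.1x3 ≥ 10.5   (carbon)
  x1, x2, x3 ≥ 0.
At the optimum only scrap grade C, ferrosilicon are positive (steel scrap = 0). There the silicon and carbon constraints are tight.
Solving gives x1 = 1.783, x3 = 1.119.
Cost = 0.23·1.783 + 1.25·1.119 = 1.8088.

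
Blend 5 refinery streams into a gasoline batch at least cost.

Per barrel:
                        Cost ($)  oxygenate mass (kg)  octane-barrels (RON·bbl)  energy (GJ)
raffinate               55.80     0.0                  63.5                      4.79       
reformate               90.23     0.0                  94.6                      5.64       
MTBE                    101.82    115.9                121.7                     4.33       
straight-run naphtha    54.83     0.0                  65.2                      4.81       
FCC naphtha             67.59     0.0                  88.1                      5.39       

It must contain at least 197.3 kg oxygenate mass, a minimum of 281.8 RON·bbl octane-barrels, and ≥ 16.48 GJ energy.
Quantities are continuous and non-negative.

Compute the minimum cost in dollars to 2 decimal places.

Set it up as a linear program. Let x1 = barrels of raffinate, x2 = barrels of reformate, x3 = barrels of MTBE, x4 = barrels of straight-run naphtha, x5 = barrels of FCC naphtha.
Minimise 55.8x1 + 90.23x2 + 101.82x3 + 54.83x4 + 67.59x5 with:
  115.9x3 ≥ 197.3   (oxygenate mass)
  63.5x1 + 94.6x2 + 121.7x3 + 65.2x4 + 88.1x5 ≥ 281.8   (octane-barrels)
  4.79x1 + 5.64x2 + 4.33x3 + 4.81x4 + 5.39x5 ≥ 16.48   (energy)
  x1, x2, x3, x4, x5 ≥ 0.
The minimum-cost mix takes nothing from raffinate, reformate, FCC naphtha — only MTBE, straight-run naphtha. The oxygenate mass and energy requirements are met with equality.
Solving gives x3 = 1.70233, x4 = 1.89374.
Objective = 101.82·1.70233 + 54.83·1.89374 = 277.165005.

$277.17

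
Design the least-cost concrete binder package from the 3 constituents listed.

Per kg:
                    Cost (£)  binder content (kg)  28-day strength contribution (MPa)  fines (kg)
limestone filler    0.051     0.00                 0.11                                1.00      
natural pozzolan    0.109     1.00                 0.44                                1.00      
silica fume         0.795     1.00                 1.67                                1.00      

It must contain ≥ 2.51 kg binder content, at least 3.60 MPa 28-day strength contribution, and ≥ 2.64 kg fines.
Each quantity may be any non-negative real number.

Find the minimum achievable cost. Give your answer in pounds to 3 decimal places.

£0.892

Let x1 = kg of limestone filler, x2 = kg of natural pozzolan, x3 = kg of silica fume.
Minimise 0.051x1 + 0.109x2 + 0.795x3 subject to:
  1x2 + 1x3 ≥ 2.51   (binder content)
  0.11x1 + 0.44x2 + 1.67x3 ≥ 3.6   (28-day strength contribution)
  1x1 + 1x2 + 1x3 ≥ 2.64   (fines)
  x1, x2, x3 ≥ 0.
At the optimum only natural pozzolan is positive (limestone filler, silica fume = 0). There the 28-day strength contribution constraint is tight.
That vertex is x2 = 8.182.
Total cost: 0.109·8.182 = 0.89184.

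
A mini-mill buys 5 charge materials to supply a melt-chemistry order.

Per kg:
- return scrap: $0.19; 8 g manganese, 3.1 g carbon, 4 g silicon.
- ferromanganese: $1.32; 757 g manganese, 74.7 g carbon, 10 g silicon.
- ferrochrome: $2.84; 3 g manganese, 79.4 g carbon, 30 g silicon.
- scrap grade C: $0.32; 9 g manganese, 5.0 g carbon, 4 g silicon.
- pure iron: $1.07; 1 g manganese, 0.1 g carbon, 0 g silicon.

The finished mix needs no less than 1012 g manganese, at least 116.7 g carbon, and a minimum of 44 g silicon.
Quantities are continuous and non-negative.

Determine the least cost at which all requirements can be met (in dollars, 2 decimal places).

Let x1 = kg of return scrap, x2 = kg of ferromanganese, x3 = kg of ferrochrome, x4 = kg of scrap grade C, x5 = kg of pure iron.
Minimise 0.19x1 + 1.32x2 + 2.84x3 + 0.32x4 + 1.07x5 subject to:
  8x1 + 757x2 + 3x3 + 9x4 + 1x5 ≥ 1012   (manganese)
  3.1x1 + 74.7x2 + 79.4x3 + 5x4 + 0.1x5 ≥ 116.7   (carbon)
  4x1 + 10x2 + 30x3 + 4x4 ≥ 44   (silicon)
  x1, x2, x3, x4, x5 ≥ 0.
The cheapest feasible vertex uses only return scrap, ferromanganese; ferrochrome, scrap grade C, pure iron are not used. There the manganese and silicon constraints are tight.
Optimal quantities: return scrap = 7.866 kg, ferromanganese = 1.254 kg.
Objective = 0.19·7.866 + 1.32·1.254 = 3.1498.

$3.15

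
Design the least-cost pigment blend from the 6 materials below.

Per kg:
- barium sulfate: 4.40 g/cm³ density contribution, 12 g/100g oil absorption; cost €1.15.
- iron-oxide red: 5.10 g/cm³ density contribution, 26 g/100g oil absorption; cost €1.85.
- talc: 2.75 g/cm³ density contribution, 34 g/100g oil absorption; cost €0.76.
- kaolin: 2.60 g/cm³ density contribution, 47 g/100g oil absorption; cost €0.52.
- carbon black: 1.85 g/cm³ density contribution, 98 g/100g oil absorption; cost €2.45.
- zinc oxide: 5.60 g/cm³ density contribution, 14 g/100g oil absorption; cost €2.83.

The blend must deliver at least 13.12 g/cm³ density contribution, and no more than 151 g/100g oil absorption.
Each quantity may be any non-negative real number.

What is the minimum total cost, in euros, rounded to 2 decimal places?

€2.97

This is a linear program. Let x1 = kg of barium sulfate, x2 = kg of iron-oxide red, x3 = kg of talc, x4 = kg of kaolin, x5 = kg of carbon black, x6 = kg of zinc oxide.
Minimize 1.15x1 + 1.85x2 + 0.76x3 + 0.52x4 + 2.45x5 + 2.83x6 subject to:
  4.4x1 + 5.1x2 + 2.75x3 + 2.6x4 + 1.85x5 + 5.6x6 ≥ 13.12   (density contribution)
  12x1 + 26x2 + 34x3 + 47x4 + 98x5 + 14x6 ≤ 151   (oil absorption)
  x1, x2, x3, x4, x5, x6 ≥ 0.
The optimal basis is {barium sulfate, kaolin}; iron-oxide red, talc, carbon black, zinc oxide drop out. The density contribution and oil absorption requirements are met with equality.
So barium sulfate = 1.276 kg, kaolin = 2.887 kg.
Cost = 1.15·1.276 + 0.52·2.887 = 2.9686.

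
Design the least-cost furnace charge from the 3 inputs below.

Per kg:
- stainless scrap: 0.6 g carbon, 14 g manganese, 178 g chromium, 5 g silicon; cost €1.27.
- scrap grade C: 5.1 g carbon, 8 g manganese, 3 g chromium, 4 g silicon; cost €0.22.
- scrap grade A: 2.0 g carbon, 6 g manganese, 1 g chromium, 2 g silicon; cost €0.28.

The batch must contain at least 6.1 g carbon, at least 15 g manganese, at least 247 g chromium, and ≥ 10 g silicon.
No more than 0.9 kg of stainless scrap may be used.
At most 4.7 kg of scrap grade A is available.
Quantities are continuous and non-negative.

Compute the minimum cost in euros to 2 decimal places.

Let x1 = kg of stainless scrap, x2 = kg of scrap grade C, x3 = kg of scrap grade A.
Minimize 1.27x1 + 0.22x2 + 0.28x3 with:
  0.6x1 + 5.1x2 + 2x3 ≥ 6.1   (carbon)
  14x1 + 8x2 + 6x3 ≥ 15   (manganese)
  178x1 + 3x2 + 1x3 ≥ 247   (chromium)
  5x1 + 4x2 + 2x3 ≥ 10   (silicon)
  x1 ≤ 0.9
  x3 ≤ 4.7
  x1, x2, x3 ≥ 0.
The cheapest feasible vertex uses only stainless scrap, scrap grade C; scrap grade A is not used. The chromium and the stainless scrap cap requirements are met with equality.
That vertex is x1 = 0.9, x2 = 28.93.
Total cost: 1.27·0.9 + 0.22·28.93 = 7.5076.

€7.51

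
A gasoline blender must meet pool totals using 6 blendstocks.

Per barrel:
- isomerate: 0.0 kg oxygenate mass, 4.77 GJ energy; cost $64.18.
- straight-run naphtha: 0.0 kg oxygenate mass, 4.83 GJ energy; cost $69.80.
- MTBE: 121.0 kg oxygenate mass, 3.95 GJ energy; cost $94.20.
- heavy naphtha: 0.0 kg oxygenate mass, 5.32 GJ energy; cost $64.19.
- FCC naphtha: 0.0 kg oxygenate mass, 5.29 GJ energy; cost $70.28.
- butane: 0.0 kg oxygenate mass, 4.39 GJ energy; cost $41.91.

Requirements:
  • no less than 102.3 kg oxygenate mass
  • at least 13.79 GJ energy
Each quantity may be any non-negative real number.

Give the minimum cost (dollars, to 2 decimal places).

Set it up as a linear program. Let x1 = barrels of isomerate, x2 = barrels of straight-run naphtha, x3 = barrels of MTBE, x4 = barrels of heavy naphtha, x5 = barrels of FCC naphtha, x6 = barrels of butane.
Minimise 64.18x1 + 69.8x2 + 94.2x3 + 64.19x4 + 70.28x5 + 41.91x6 subject to:
  121x3 ≥ 102.3   (oxygenate mass)
  4.77x1 + 4.83x2 + 3.95x3 + 5.32x4 + 5.29x5 + 4.39x6 ≥ 13.79   (energy)
  x1, x2, x3, x4, x5, x6 ≥ 0.
At the optimum only MTBE, butane are positive (isomerate, straight-run naphtha, heavy naphtha, FCC naphtha = 0). Binding constraints: oxygenate mass and energy.
Solving gives x3 = 0.84545, x6 = 2.3805.
Objective = 94.2·0.84545 + 41.91·2.3805 = 179.4081.

$179.41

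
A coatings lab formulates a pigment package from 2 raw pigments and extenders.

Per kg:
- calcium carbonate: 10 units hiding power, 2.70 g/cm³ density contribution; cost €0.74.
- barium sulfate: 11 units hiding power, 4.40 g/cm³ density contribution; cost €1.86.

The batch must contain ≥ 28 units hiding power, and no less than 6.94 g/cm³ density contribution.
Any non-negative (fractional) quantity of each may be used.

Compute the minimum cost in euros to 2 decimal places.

€2.07

Treat it as an LP. Let x1 = kg of calcium carbonate, x2 = kg of barium sulfate.
min 0.74x1 + 1.86x2 subject to:
  10x1 + 11x2 ≥ 28   (hiding power)
  2.7x1 + 4.4x2 ≥ 6.94   (density contribution)
  x1, x2 ≥ 0.
The optimal basis is {calcium carbonate}; barium sulfate drops out. The hiding power requirement is met with equality.
That vertex is x1 = 2.8.
Objective = 0.74·2.8 = 2.0720.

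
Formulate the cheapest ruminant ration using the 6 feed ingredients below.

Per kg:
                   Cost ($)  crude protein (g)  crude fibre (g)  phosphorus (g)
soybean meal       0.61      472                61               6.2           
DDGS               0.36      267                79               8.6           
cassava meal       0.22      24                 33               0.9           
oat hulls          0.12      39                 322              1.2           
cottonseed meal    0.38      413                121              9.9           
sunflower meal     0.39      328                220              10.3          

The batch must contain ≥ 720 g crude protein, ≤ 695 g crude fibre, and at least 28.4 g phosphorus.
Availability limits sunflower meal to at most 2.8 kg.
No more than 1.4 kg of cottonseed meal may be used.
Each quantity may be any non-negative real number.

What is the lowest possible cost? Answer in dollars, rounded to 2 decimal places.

$1.08

Treat it as an LP. Let x1 = kg of soybean meal, x2 = kg of DDGS, x3 = kg of cassava meal, x4 = kg of oat hulls, x5 = kg of cottonseed meal, x6 = kg of sunflower meal.
min 0.61x1 + 0.36x2 + 0.22x3 + 0.12x4 + 0.38x5 + 0.39x6 subject to:
  472x1 + 267x2 + 24x3 + 39x4 + 413x5 + 328x6 ≥ 720   (crude protein)
  61x1 + 79x2 + 33x3 + 322x4 + 121x5 + 220x6 ≤ 695   (crude fibre)
  6.2x1 + 8.6x2 + 0.9x3 + 1.2x4 + 9.9x5 + 10.3x6 ≥ 28.4   (phosphorus)
  x6 ≤ 2.8
  x5 ≤ 1.4
  x1, x2, x3, x4, x5, x6 ≥ 0.
At the optimum only sunflower meal is positive (soybean meal, DDGS, cassava meal, oat hulls, cottonseed meal = 0). There the phosphorus constraint is tight.
Optimal quantities: sunflower meal = 2.757 kg.
Cost = 0.39·2.757 = 1.0752.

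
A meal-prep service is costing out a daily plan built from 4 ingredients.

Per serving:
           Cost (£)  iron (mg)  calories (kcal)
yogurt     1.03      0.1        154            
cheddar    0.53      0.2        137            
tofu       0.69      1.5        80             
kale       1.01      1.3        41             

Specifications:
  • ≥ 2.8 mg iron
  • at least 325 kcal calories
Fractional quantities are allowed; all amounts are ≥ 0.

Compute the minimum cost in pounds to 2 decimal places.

£1.90

Treat it as an LP. Let x1 = servings of yogurt, x2 = servings of cheddar, x3 = servings of tofu, x4 = servings of kale.
min 1.03x1 + 0.53x2 + 0.69x3 + 1.01x4 s.t.:
  0.1x1 + 0.2x2 + 1.5x3 + 1.3x4 ≥ 2.8   (iron)
  154x1 + 137x2 + 80x3 + 41x4 ≥ 325   (calories)
  x1, x2, x3, x4 ≥ 0.
The optimal basis is {cheddar, tofu}; yogurt, kale drop out. There the iron and calories constraints are tight.
Optimal quantities: cheddar = 1.391 servings, tofu = 1.681 servings.
Total cost: 0.53·1.391 + 0.69·1.681 = 1.8971.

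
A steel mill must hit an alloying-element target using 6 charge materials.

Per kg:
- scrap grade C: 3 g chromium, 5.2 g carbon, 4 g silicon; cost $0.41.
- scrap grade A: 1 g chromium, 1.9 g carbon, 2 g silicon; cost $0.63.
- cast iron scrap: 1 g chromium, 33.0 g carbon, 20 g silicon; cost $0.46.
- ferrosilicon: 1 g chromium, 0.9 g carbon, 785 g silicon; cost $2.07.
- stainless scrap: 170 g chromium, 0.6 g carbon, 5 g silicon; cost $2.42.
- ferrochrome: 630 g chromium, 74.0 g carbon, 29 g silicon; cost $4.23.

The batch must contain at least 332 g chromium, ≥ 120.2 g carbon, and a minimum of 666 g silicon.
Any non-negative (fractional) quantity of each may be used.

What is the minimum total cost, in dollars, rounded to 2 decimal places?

$4.92

Let x1 = kg of scrap grade C, x2 = kg of scrap grade A, x3 = kg of cast iron scrap, x4 = kg of ferrosilicon, x5 = kg of stainless scrap, x6 = kg of ferrochrome.
min 0.41x1 + 0.63x2 + 0.46x3 + 2.07x4 + 2.42x5 + 4.23x6 s.t.:
  3x1 + 1x2 + 1x3 + 1x4 + 170x5 + 630x6 ≥ 332   (chromium)
  5.2x1 + 1.9x2 + 33x3 + 0.9x4 + 0.6x5 + 74x6 ≥ 120.2   (carbon)
  4x1 + 2x2 + 20x3 + 785x4 + 5x5 + 29x6 ≥ 666   (silicon)
  x1, x2, x3, x4, x5, x6 ≥ 0.
At the optimum only cast iron scrap, ferrosilicon, ferrochrome are positive (scrap grade C, scrap grade A, stainless scrap = 0). There the chromium, carbon, silicon constraints are tight.
Optimal quantities: cast iron scrap = 2.451 kg, ferrosilicon = 0.7667 kg, ferrochrome = 0.5219 kg.
Objective = 0.46·2.451 + 2.07·0.7667 + 4.23·0.5219 = 4.9222.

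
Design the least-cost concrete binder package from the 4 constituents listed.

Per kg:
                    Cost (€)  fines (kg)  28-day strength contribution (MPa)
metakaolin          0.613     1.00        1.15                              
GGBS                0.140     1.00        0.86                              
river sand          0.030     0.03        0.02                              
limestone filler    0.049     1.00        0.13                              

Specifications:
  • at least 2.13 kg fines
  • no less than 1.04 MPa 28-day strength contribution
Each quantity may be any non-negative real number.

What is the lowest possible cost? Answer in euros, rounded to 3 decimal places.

This is a linear program. Let x1 = kg of metakaolin, x2 = kg of GGBS, x3 = kg of river sand, x4 = kg of limestone filler.
min 0.613x1 + 0.14x2 + 0.03x3 + 0.049x4 s.t.:
  1x1 + 1x2 + 0.03x3 + 1x4 ≥ 2.13   (fines)
  1.15x1 + 0.86x2 + 0.02x3 + 0.13x4 ≥ 1.04   (28-day strength contribution)
  x1, x2, x3, x4 ≥ 0.
The minimum-cost mix takes nothing from metakaolin, river sand — only GGBS, limestone filler. Binding constraints: fines and 28-day strength contribution.
Optimal quantities: GGBS = 1.045 kg, limestone filler = 1.085 kg.
Hence cost = 0.14·1.045 + 0.049·1.085 = €0.19947.

€0.199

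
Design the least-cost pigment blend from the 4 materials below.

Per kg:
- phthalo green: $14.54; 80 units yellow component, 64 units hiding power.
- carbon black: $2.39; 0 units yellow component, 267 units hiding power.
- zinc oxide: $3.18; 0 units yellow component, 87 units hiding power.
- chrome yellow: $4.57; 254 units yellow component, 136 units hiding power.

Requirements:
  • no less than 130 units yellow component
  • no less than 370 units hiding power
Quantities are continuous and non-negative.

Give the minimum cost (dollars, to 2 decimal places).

$5.03

Let x1 = kg of phthalo green, x2 = kg of carbon black, x3 = kg of zinc oxide, x4 = kg of chrome yellow.
Minimise 14.54x1 + 2.39x2 + 3.18x3 + 4.57x4 with:
  80x1 + 254x4 ≥ 130   (yellow component)
  64x1 + 267x2 + 87x3 + 136x4 ≥ 370   (hiding power)
  x1, x2, x3, x4 ≥ 0.
The cheapest feasible vertex uses only carbon black, chrome yellow; phthalo green, zinc oxide are not used. Binding constraints: yellow component and hiding power.
That vertex is x2 = 1.125, x4 = 0.5118.
Cost = 2.39·1.125 + 4.57·0.5118 = 5.0277.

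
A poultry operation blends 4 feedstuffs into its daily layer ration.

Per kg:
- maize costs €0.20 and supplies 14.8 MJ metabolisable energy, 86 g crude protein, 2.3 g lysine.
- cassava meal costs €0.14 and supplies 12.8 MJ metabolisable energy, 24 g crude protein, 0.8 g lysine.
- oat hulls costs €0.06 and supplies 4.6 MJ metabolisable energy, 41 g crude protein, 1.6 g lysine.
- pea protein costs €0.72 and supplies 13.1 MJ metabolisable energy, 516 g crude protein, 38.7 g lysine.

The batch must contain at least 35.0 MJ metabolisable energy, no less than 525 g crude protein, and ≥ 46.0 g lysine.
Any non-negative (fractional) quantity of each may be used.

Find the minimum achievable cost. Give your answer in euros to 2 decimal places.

€1.00

This is a linear program. Let x1 = kg of maize, x2 = kg of cassava meal, x3 = kg of oat hulls, x4 = kg of pea protein.
Minimize 0.2x1 + 0.14x2 + 0.06x3 + 0.72x4 with:
  14.8x1 + 12.8x2 + 4.6x3 + 13.1x4 ≥ 35   (metabolisable energy)
  86x1 + 24x2 + 41x3 + 516x4 ≥ 525   (crude protein)
  2.3x1 + 0.8x2 + 1.6x3 + 38.7x4 ≥ 46   (lysine)
  x1, x2, x3, x4 ≥ 0.
The minimum-cost mix takes nothing from maize, cassava meal — only oat hulls, pea protein. There the metabolisable energy and lysine constraints are tight.
So oat hulls = 4.787 kg, pea protein = 0.9907 kg.
Objective = 0.06·4.787 + 0.72·0.9907 = 1.0005.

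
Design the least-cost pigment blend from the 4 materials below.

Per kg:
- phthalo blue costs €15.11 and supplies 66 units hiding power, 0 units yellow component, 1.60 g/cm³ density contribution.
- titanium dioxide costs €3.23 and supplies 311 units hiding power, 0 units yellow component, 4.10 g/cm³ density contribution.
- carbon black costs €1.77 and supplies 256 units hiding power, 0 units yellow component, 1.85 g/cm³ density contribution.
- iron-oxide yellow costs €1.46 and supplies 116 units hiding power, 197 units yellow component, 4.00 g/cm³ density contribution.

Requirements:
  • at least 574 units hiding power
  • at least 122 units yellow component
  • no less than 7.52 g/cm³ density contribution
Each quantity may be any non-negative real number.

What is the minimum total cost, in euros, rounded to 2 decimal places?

Let x1 = kg of phthalo blue, x2 = kg of titanium dioxide, x3 = kg of carbon black, x4 = kg of iron-oxide yellow.
Minimize 15.11x1 + 3.23x2 + 1.77x3 + 1.46x4 with:
  66x1 + 311x2 + 256x3 + 116x4 ≥ 574   (hiding power)
  197x4 ≥ 122   (yellow component)
  1.6x1 + 4.1x2 + 1.85x3 + 4x4 ≥ 7.52   (density contribution)
  x1, x2, x3, x4 ≥ 0.
The minimum-cost mix takes nothing from phthalo blue, titanium dioxide — only carbon black, iron-oxide yellow. Binding constraints: hiding power and density contribution.
So carbon black = 1.759 kg, iron-oxide yellow = 1.066 kg.
Cost = 1.77·1.759 + 1.46·1.066 = 4.6698.

€4.67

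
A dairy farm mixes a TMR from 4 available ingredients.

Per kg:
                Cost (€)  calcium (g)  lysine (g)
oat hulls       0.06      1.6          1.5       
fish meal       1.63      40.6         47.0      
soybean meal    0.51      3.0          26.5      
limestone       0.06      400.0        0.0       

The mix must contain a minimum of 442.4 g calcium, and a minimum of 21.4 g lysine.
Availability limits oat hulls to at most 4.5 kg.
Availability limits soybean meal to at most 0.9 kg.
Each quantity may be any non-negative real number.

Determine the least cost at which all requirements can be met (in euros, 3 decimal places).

Let x1 = kg of oat hulls, x2 = kg of fish meal, x3 = kg of soybean meal, x4 = kg of limestone.
Minimise 0.06x1 + 1.63x2 + 0.51x3 + 0.06x4 s.t.:
  1.6x1 + 40.6x2 + 3x3 + 400x4 ≥ 442.4   (calcium)
  1.5x1 + 47x2 + 26.5x3 ≥ 21.4   (lysine)
  x1 ≤ 4.5
  x3 ≤ 0.9
  x1, x2, x3, x4 ≥ 0.
The cheapest feasible vertex uses only soybean meal, limestone; oat hulls, fish meal are not used. Binding constraints: calcium and lysine.
Solving gives x3 = 0.8075, x4 = 1.1.
Cost = 0.51·0.8075 + 0.06·1.1 = 0.47783.

€0.478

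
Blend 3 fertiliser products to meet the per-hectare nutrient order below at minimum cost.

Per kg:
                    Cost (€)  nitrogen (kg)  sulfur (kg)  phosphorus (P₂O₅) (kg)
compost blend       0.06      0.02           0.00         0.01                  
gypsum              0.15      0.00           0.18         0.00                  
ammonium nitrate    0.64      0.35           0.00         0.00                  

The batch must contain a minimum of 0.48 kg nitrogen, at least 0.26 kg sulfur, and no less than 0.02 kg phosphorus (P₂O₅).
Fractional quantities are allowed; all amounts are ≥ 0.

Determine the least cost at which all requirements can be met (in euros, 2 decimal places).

This is a linear program. Let x1 = kg of compost blend, x2 = kg of gypsum, x3 = kg of ammonium nitrate.
Minimise 0.06x1 + 0.15x2 + 0.64x3 subject to:
  0.02x1 + 0.35x3 ≥ 0.48   (nitrogen)
  0.18x2 ≥ 0.26   (sulfur)
  0.01x1 ≥ 0.02   (phosphorus (P₂O₅))
  x1, x2, x3 ≥ 0.
All 3 inputs are positive at the optimum. Binding constraints: nitrogen, sulfur, phosphorus (P₂O₅).
So compost blend = 2 kg, gypsum = 1.444 kg, ammonium nitrate = 1.257 kg.
Hence cost = 0.06·2 + 0.15·1.444 + 0.64·1.257 = €1.1411.

€1.14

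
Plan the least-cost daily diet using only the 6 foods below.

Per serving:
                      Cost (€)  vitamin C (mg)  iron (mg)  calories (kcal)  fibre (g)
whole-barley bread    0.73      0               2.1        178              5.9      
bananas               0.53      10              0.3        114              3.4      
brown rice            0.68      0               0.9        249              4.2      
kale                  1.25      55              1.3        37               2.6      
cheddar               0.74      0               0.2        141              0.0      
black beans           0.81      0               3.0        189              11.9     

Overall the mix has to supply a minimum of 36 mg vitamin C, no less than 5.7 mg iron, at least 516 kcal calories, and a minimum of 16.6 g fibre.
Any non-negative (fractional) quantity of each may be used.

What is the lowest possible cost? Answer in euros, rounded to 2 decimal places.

€2.55

Treat it as an LP. Let x1 = servings of whole-barley bread, x2 = servings of bananas, x3 = servings of brown rice, x4 = servings of kale, x5 = servings of cheddar, x6 = servings of black beans.
Minimize 0.73x1 + 0.53x2 + 0.68x3 + 1.25x4 + 0.74x5 + 0.81x6 with:
  10x2 + 55x4 ≥ 36   (vitamin C)
  2.1x1 + 0.3x2 + 0.9x3 + 1.3x4 + 0.2x5 + 3x6 ≥ 5.7   (iron)
  178x1 + 114x2 + 249x3 + 37x4 + 141x5 + 189x6 ≥ 516   (calories)
  5.9x1 + 3.4x2 + 4.2x3 + 2.6x4 + 11.9x6 ≥ 16.6   (fibre)
  x1, x2, x3, x4, x5, x6 ≥ 0.
The minimum-cost mix takes nothing from whole-barley bread, bananas, cheddar — only brown rice, kale, black beans. There the vitamin C, iron, calories constraints are tight.
Optimal quantities: brown rice = 0.9687 servings, kale = 0.6545 servings, black beans = 1.326 servings.
Objective = 0.68·0.9687 + 1.25·0.6545 + 0.81·1.326 = 2.5509.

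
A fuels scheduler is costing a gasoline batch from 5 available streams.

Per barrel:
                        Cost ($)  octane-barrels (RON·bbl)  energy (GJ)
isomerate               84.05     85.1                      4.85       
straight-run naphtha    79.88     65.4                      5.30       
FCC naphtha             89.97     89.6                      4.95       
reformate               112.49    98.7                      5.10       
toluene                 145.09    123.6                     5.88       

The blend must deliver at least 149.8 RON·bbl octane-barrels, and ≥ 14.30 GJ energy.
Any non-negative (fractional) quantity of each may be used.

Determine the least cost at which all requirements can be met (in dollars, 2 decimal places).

Let x1 = barrels of isomerate, x2 = barrels of straight-run naphtha, x3 = barrels of FCC naphtha, x4 = barrels of reformate, x5 = barrels of toluene.
min 84.05x1 + 79.88x2 + 89.97x3 + 112.49x4 + 145.09x5 subject to:
  85.1x1 + 65.4x2 + 89.6x3 + 98.7x4 + 123.6x5 ≥ 149.8   (octane-barrels)
  4.85x1 + 5.3x2 + 4.95x3 + 5.1x4 + 5.88x5 ≥ 14.3   (energy)
  x1, x2, x3, x4, x5 ≥ 0.
The optimal basis is {straight-run naphtha}; isomerate, FCC naphtha, reformate, toluene drop out. There the energy constraint is tight.
That vertex is x2 = 2.69811.
Hence cost = 79.88·2.69811 = $215.52503.

$215.53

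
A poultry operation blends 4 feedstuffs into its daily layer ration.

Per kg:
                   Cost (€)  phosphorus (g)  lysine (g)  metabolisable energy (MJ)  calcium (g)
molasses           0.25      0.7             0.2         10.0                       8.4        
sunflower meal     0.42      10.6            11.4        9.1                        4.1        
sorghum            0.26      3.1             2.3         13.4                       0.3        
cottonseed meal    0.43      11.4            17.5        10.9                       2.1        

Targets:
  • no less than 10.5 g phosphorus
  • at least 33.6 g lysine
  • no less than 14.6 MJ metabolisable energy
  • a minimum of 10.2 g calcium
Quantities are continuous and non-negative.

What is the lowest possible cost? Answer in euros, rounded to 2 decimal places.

€1.01

This is a linear program. Let x1 = kg of molasses, x2 = kg of sunflower meal, x3 = kg of sorghum, x4 = kg of cottonseed meal.
Minimize 0.25x1 + 0.42x2 + 0.26x3 + 0.43x4 with:
  0.7x1 + 10.6x2 + 3.1x3 + 11.4x4 ≥ 10.5   (phosphorus)
  0.2x1 + 11.4x2 + 2.3x3 + 17.5x4 ≥ 33.6   (lysine)
  10x1 + 9.1x2 + 13.4x3 + 10.9x4 ≥ 14.6   (metabolisable energy)
  8.4x1 + 4.1x2 + 0.3x3 + 2.1x4 ≥ 10.2   (calcium)
  x1, x2, x3, x4 ≥ 0.
The minimum-cost mix takes nothing from sunflower meal, sorghum — only molasses, cottonseed meal. Binding constraints: lysine and calcium.
So molasses = 0.7364 kg, cottonseed meal = 1.912 kg.
Cost = 0.25·0.7364 + 0.43·1.912 = 1.0063.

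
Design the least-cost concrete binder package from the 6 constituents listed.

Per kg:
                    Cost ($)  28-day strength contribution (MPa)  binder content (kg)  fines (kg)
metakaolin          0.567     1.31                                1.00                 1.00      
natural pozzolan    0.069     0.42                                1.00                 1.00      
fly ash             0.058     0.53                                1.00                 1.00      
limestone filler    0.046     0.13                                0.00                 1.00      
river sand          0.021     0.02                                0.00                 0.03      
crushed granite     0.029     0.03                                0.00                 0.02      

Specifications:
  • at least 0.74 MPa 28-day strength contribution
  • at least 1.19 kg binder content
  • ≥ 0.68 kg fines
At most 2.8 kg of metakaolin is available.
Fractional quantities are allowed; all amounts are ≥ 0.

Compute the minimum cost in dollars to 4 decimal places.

$0.0810

Let x1 = kg of metakaolin, x2 = kg of natural pozzolan, x3 = kg of fly ash, x4 = kg of limestone filler, x5 = kg of river sand, x6 = kg of crushed granite.
Minimize 0.567x1 + 0.069x2 + 0.058x3 + 0.046x4 + 0.021x5 + 0.029x6 with:
  1.31x1 + 0.42x2 + 0.53x3 + 0.13x4 + 0.02x5 + 0.03x6 ≥ 0.74   (28-day strength contribution)
  1x1 + 1x2 + 1x3 ≥ 1.19   (binder content)
  1x1 + 1x2 + 1x3 + 1x4 + 0.03x5 + 0.02x6 ≥ 0.68   (fines)
  x1 ≤ 2.8
  x1, x2, x3, x4, x5, x6 ≥ 0.
The optimal basis is {fly ash}; metakaolin, natural pozzolan, limestone filler, river sand, crushed granite drop out. There the 28-day strength contribution constraint is tight.
So fly ash = 1.396 kg.
Total cost: 0.058·1.396 = 0.080968.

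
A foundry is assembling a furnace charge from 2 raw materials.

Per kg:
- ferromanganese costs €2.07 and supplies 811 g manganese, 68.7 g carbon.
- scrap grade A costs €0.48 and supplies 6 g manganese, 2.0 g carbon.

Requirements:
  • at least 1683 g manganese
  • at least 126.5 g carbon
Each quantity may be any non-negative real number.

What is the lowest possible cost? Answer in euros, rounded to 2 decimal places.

Let x1 = kg of ferromanganese, x2 = kg of scrap grade A.
Minimize 2.07x1 + 0.48x2 subject to:
  811x1 + 6x2 ≥ 1683   (manganese)
  68.7x1 + 2x2 ≥ 126.5   (carbon)
  x1, x2 ≥ 0.
The optimal basis is {ferromanganese}; scrap grade A drops out. The manganese requirement is met with equality.
That vertex is x1 = 2.075.
Objective = 2.07·2.075 = 4.2953.

€4.30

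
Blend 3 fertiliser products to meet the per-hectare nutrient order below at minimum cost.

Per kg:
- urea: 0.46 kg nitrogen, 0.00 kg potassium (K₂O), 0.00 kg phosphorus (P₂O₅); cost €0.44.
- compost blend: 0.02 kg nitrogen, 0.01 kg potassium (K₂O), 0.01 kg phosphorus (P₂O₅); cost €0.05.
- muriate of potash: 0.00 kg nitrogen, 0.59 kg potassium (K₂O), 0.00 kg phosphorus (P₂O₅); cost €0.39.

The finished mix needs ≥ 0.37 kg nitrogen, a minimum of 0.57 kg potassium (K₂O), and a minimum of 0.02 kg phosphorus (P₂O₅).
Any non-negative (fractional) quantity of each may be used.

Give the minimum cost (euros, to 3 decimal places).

Let x1 = kg of urea, x2 = kg of compost blend, x3 = kg of muriate of potash.
Minimise 0.44x1 + 0.05x2 + 0.39x3 s.t.:
  0.46x1 + 0.02x2 ≥ 0.37   (nitrogen)
  0.01x2 + 0.59x3 ≥ 0.57   (potassium (K₂O))
  0.01x2 ≥ 0.02   (phosphorus (P₂O₅))
  x1, x2, x3 ≥ 0.
All 3 inputs are positive at the optimum. Binding constraints: nitrogen, potassium (K₂O), phosphorus (P₂O₅).
Solving gives x1 = 0.7174, x2 = 2, x3 = 0.9322.
Total cost: 0.44·0.7174 + 0.05·2 + 0.39·0.9322 = 0.77921.

€0.779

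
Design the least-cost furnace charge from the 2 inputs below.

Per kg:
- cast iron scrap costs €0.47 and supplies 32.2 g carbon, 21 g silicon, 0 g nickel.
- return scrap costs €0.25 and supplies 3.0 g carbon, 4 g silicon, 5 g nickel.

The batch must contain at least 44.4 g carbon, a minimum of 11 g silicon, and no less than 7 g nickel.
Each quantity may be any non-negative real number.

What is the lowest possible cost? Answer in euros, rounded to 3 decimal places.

Let x1 = kg of cast iron scrap, x2 = kg of return scrap.
min 0.47x1 + 0.25x2 s.t.:
  32.2x1 + 3x2 ≥ 44.4   (carbon)
  21x1 + 4x2 ≥ 11   (silicon)
  5x2 ≥ 7   (nickel)
  x1, x2 ≥ 0.
Both inputs are positive at the optimum. Binding constraints: carbon and nickel.
That vertex is x1 = 1.248, x2 = 1.4.
Objective = 0.47·1.248 + 0.25·1.4 = 0.93656.

€0.937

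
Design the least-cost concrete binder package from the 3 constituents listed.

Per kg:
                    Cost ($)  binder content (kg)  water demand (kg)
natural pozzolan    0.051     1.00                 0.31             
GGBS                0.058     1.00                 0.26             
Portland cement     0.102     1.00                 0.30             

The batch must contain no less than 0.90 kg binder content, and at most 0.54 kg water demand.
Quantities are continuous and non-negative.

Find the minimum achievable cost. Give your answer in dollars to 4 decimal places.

Let x1 = kg of natural pozzolan, x2 = kg of GGBS, x3 = kg of Portland cement.
Minimise 0.051x1 + 0.058x2 + 0.102x3 with:
  1x1 + 1x2 + 1x3 ≥ 0.9   (binder content)
  0.31x1 + 0.26x2 + 0.3x3 ≤ 0.54   (water demand)
  x1, x2, x3 ≥ 0.
The optimal basis is {natural pozzolan}; GGBS, Portland cement drop out. There the binder content constraint is tight.
So natural pozzolan = 0.9 kg.
Total cost: 0.051·0.9 = 0.045900.

$0.0459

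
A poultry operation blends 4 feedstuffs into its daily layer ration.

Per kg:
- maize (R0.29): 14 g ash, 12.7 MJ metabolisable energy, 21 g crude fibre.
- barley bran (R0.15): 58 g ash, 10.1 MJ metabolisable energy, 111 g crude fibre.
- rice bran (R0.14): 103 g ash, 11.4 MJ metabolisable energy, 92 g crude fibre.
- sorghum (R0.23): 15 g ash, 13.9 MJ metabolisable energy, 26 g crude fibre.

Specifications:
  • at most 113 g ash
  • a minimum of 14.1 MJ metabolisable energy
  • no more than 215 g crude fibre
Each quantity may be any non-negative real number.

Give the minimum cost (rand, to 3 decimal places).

Treat it as an LP. Let x1 = kg of maize, x2 = kg of barley bran, x3 = kg of rice bran, x4 = kg of sorghum.
Minimise 0.29x1 + 0.15x2 + 0.14x3 + 0.23x4 s.t.:
  14x1 + 58x2 + 103x3 + 15x4 ≤ 113   (ash)
  12.7x1 + 10.1x2 + 11.4x3 + 13.9x4 ≥ 14.1   (metabolisable energy)
  21x1 + 111x2 + 92x3 + 26x4 ≤ 215   (crude fibre)
  x1, x2, x3, x4 ≥ 0.
The minimum-cost mix takes nothing from maize, barley bran — only rice bran, sorghum. The ash and metabolisable energy requirements are met with equality.
Solving gives x3 = 1.078, x4 = 0.1302.
Hence cost = 0.14·1.078 + 0.23·0.1302 = R0.18087.

R0.181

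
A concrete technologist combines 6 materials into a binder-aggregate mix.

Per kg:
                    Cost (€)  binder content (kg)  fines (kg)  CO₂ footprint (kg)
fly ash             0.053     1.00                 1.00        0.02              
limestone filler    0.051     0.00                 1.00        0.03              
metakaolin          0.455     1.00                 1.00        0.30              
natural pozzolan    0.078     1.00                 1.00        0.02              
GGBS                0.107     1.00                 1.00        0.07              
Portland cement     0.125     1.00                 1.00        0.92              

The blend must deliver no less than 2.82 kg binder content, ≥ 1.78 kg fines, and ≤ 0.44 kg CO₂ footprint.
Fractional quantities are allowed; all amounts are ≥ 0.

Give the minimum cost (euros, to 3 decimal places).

Treat it as an LP. Let x1 = kg of fly ash, x2 = kg of limestone filler, x3 = kg of metakaolin, x4 = kg of natural pozzolan, x5 = kg of GGBS, x6 = kg of Portland cement.
Minimise 0.053x1 + 0.051x2 + 0.455x3 + 0.078x4 + 0.107x5 + 0.125x6 subject to:
  1x1 + 1x3 + 1x4 + 1x5 + 1x6 ≥ 2.82   (binder content)
  1x1 + 1x2 + 1x3 + 1x4 + 1x5 + 1x6 ≥ 1.78   (fines)
  0.02x1 + 0.03x2 + 0.3x3 + 0.02x4 + 0.07x5 + 0.92x6 ≤ 0.44   (CO₂ footprint)
  x1, x2, x3, x4, x5, x6 ≥ 0.
The optimal basis is {fly ash}; limestone filler, metakaolin, natural pozzolan, GGBS, Portland cement drop out. There the binder content constraint is tight.
That vertex is x1 = 2.82.
Hence cost = 0.053·2.82 = €0.14946.

€0.149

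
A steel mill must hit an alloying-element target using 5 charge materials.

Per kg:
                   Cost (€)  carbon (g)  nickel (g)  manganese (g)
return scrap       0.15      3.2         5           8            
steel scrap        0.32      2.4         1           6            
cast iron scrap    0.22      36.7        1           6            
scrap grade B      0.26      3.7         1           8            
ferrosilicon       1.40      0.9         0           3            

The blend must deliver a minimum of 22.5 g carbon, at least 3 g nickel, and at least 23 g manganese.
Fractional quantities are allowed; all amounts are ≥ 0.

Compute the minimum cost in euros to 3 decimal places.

€0.473

Let x1 = kg of return scrap, x2 = kg of steel scrap, x3 = kg of cast iron scrap, x4 = kg of scrap grade B, x5 = kg of ferrosilicon.
Minimize 0.15x1 + 0.32x2 + 0.22x3 + 0.26x4 + 1.4x5 with:
  3.2x1 + 2.4x2 + 36.7x3 + 3.7x4 + 0.9x5 ≥ 22.5   (carbon)
  5x1 + 1x2 + 1x3 + 1x4 ≥ 3   (nickel)
  8x1 + 6x2 + 6x3 + 8x4 + 3x5 ≥ 23   (manganese)
  x1, x2, x3, x4, x5 ≥ 0.
The minimum-cost mix takes nothing from steel scrap, scrap grade B, ferrosilicon — only return scrap, cast iron scrap. Binding constraints: carbon and manganese.
That vertex is x1 = 2.584, x3 = 0.3878.
Total cost: 0.15·2.584 + 0.22·0.3878 = 0.47292.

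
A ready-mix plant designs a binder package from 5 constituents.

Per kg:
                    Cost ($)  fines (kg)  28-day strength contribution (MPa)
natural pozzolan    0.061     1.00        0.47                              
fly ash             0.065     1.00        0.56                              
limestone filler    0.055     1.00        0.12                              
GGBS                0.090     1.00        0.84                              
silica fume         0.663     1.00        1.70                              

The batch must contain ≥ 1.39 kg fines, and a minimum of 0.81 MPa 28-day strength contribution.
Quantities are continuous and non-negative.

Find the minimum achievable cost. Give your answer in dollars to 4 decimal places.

Let x1 = kg of natural pozzolan, x2 = kg of fly ash, x3 = kg of limestone filler, x4 = kg of GGBS, x5 = kg of silica fume.
Minimise 0.061x1 + 0.065x2 + 0.055x3 + 0.09x4 + 0.663x5 subject to:
  1x1 + 1x2 + 1x3 + 1x4 + 1x5 ≥ 1.39   (fines)
  0.47x1 + 0.56x2 + 0.12x3 + 0.84x4 + 1.7x5 ≥ 0.81   (28-day strength contribution)
  x1, x2, x3, x4, x5 ≥ 0.
The minimum-cost mix takes nothing from natural pozzolan, limestone filler, silica fume — only fly ash, GGBS. There the fines and 28-day strength contribution constraints are tight.
That vertex is x2 = 1.277, x4 = 0.1129.
Total cost: 0.065·1.277 + 0.09·0.1129 = 0.093166.

$0.0932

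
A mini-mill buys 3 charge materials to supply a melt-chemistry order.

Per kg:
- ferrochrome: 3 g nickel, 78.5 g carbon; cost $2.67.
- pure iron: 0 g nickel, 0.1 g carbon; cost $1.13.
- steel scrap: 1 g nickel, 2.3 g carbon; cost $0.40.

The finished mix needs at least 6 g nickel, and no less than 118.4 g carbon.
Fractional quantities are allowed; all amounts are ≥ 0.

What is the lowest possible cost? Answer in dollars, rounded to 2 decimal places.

Set it up as a linear program. Let x1 = kg of ferrochrome, x2 = kg of pure iron, x3 = kg of steel scrap.
Minimise 2.67x1 + 1.13x2 + 0.4x3 s.t.:
  3x1 + 1x3 ≥ 6   (nickel)
  78.5x1 + 0.1x2 + 2.3x3 ≥ 118.4   (carbon)
  x1, x2, x3 ≥ 0.
The minimum-cost mix takes nothing from pure iron — only ferrochrome, steel scrap. The nickel and carbon requirements are met with equality.
Solving gives x1 = 1.461, x3 = 1.617.
Hence cost = 2.67·1.461 + 0.4·1.617 = $4.5477.

$4.55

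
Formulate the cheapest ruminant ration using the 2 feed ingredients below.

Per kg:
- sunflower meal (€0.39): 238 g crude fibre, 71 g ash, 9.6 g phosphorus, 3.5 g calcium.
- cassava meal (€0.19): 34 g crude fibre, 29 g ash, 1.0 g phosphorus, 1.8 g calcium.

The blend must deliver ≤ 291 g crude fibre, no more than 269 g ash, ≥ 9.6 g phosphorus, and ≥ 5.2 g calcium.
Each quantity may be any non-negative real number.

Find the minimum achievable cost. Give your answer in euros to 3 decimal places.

€0.567

Set it up as a linear program. Let x1 = kg of sunflower meal, x2 = kg of cassava meal.
min 0.39x1 + 0.19x2 s.t.:
  238x1 + 34x2 ≤ 291   (crude fibre)
  71x1 + 29x2 ≤ 269   (ash)
  9.6x1 + 1x2 ≥ 9.6   (phosphorus)
  3.5x1 + 1.8x2 ≥ 5.2   (calcium)
  x1, x2 ≥ 0.
Both inputs are positive at the optimum. Binding constraints: phosphorus and calcium.
That vertex is x1 = 0.8766, x2 = 1.184.
Cost = 0.39·0.8766 + 0.19·1.184 = 0.56683.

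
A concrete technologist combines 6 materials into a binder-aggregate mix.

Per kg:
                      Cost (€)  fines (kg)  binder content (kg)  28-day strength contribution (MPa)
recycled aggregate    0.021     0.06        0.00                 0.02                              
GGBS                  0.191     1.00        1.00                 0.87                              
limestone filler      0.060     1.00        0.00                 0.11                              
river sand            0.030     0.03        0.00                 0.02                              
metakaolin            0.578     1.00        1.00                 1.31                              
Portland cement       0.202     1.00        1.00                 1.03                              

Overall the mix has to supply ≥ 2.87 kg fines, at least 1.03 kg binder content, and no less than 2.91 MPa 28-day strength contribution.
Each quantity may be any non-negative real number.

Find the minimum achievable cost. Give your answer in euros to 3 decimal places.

€0.573

Set it up as a linear program. Let x1 = kg of recycled aggregate, x2 = kg of GGBS, x3 = kg of limestone filler, x4 = kg of river sand, x5 = kg of metakaolin, x6 = kg of Portland cement.
Minimize 0.021x1 + 0.191x2 + 0.06x3 + 0.03x4 + 0.578x5 + 0.202x6 s.t.:
  0.06x1 + 1x2 + 1x3 + 0.03x4 + 1x5 + 1x6 ≥ 2.87   (fines)
  1x2 + 1x5 + 1x6 ≥ 1.03   (binder content)
  0.02x1 + 0.87x2 + 0.11x3 + 0.02x4 + 1.31x5 + 1.03x6 ≥ 2.91   (28-day strength contribution)
  x1, x2, x3, x4, x5, x6 ≥ 0.
At the optimum only limestone filler, Portland cement are positive (recycled aggregate, GGBS, river sand, metakaolin = 0). There the fines and 28-day strength contribution constraints are tight.
So limestone filler = 0.05011 kg, Portland cement = 2.82 kg.
Total cost: 0.06·0.05011 + 0.202·2.82 = 0.57265.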